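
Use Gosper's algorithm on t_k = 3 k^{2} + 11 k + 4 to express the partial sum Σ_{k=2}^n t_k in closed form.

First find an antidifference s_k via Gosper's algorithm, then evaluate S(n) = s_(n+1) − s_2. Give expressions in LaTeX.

Step 1: r(k) = (3*k**2 + 17*k + 18)/(3*k**2 + 11*k + 4).
Factor: A=1; B=1; C=k**2 + 11*k/3 + 4/3.
Key eq: (1)·f(k+1) = (1)·f(k) + (k**2 + 11*k/3 + 4/3).
deg f ≤ 3 (via 0,0,2).
Coefficient equations give f(k) = k*(k**2 + 4*k - 1)/3.
Get s_k = R·t_k = k*(k**2 + 4*k - 1) with R(k) = B(k−1)f(k)/C(k) = k*(k**2 + 4*k - 1)/(3*k**2 + 11*k + 4).
Δs = 3*k**2 + 11*k + 4, as required.
Evaluate: s_(n+1) = n**3 + 7*n**2 + 10*n + 4; subtract s_(2) = 22 ⇒ S(n) = n**3 + 7*n**2 + 10*n - 18.

S(n) = n^{3} + 7 n^{2} + 10 n - 18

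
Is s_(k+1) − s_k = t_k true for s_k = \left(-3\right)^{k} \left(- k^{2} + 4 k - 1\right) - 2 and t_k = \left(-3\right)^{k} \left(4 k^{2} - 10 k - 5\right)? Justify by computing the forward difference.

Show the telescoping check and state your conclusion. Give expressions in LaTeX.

s_(k+1) = (-3)**(k + 1)*(4*k - (k + 1)**2 + 3) - 2
s_(k+1) − s_k = (-3)**k*(4*k**2 - 10*k - 5)
(s_(k+1) − s_k) − t_k = 0

valid; difference matches t_k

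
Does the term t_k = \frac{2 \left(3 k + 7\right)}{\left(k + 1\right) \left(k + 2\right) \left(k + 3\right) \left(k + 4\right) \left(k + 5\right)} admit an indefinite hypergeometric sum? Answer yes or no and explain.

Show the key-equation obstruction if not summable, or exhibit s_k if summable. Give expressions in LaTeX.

Compute t_(k+1)/t_k: get (k + 1)*(3*k + 10)/((k + 6)*(3*k + 7)).
A = k + 1, B = k + 6, C = k + 7/3.
Solve (k + 1)·f(k+1) − (k + 5)·f(k) = k + 7/3.
Degrees (1,1,1) ⇒ d ≤ 4.
Solve for f: f(k) = k*(k + 2)*(k**2 + 8*k + 19)/36 (degree 4 ≤ 4).
So s_k = (B(k−1)f/C)·t_k = (k*(k + 2)*(k + 5)*(k**2 + 8*k + 19)/(12*(3*k + 7)))·t_k = k*(k**2 + 8*k + 19)/(6*(k**3 + 8*k**2 + 19*k + 12)).
Verify: 2*(3*k + 7)/(k**5 + 15*k**4 + 85*k**3 + 225*k**2 + 274*k + 120) matches t_k.

Yes. s_k = \frac{k \left(k^{2} + 8 k + 19\right)}{6 \left(k^{3} + 8 k^{2} + 19 k + 12\right)}.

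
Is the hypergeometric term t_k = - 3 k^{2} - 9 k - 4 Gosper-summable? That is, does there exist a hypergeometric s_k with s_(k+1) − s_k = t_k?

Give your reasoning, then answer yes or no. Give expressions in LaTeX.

t_(k+1)/t_k = (3*k**2 + 15*k + 16)/(3*k**2 + 9*k + 4).
Take A(k)=1, B(k)=1, C(k)=k**2 + 3*k + 4/3.
Solve (1)·f(k+1) − (1)·f(k) = k**2 + 3*k + 4/3.
From deg A=0, deg B=0, deg C=2: d=3.
Match coefficients ⇒ f(k) = k**2*(k + 3)/3.
Get s_k = R·t_k = k**2*(-k - 3) with R(k) = B(k−1)f(k)/C(k) = k**2*(k + 3)/(3*k**2 + 9*k + 4).
Verify: -3*k**2 - 9*k - 4 matches t_k.

Yes. s_k = k^{2} \left(- k - 3\right).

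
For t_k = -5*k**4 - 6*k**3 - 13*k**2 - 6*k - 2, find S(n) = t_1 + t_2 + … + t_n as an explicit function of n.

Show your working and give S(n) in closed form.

S(n) = n*(-n**4 - 4*n**3 - 9*n**2 - 11*n - 7)

Compute t_(k+1)/t_k: get (5*k**4 + 26*k**3 + 61*k**2 + 70*k + 32)/(5*k**4 + 6*k**3 + 13*k**2 + 6*k + 2).
Gosper form: A/B · C(k+1)/C(k) with A=1, B=1, C=k**4 + 6*k**3/5 + 13*k**2/5 + 6*k/5 + 2/5.
f must satisfy (1)·f(k+1) − (1)·f(k) = k**4 + 6*k**3/5 + 13*k**2/5 + 6*k/5 + 2/5.
deg f ≤ 5 (via 0,0,4).
A polynomial solution: f(k) = k*(k**4 - k**3 + 3*k**2 - 2*k + 1)/5.
Certificate R = B(k−1)f/C = k*(k**4 - k**3 + 3*k**2 - 2*k + 1)/(5*k**4 + 6*k**3 + 13*k**2 + 6*k + 2) gives s_k = k*(-k**4 + k**3 - 3*k**2 + 2*k - 1).
Δs = -5*k**4 - 6*k**3 - 13*k**2 - 6*k - 2, as required.
Evaluate: s_(n+1) = -n**5 - 4*n**4 - 9*n**3 - 11*n**2 - 7*n - 2; subtract s_(1) = -2 ⇒ S(n) = n*(-n**4 - 4*n**3 - 9*n**2 - 11*n - 7).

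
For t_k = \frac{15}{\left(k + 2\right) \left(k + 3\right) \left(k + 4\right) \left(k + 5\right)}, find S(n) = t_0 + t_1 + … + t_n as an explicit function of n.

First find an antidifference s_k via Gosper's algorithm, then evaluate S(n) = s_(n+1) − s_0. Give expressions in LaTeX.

r(k) = (k + 2)/(k + 6) after simplifying.
Normal form (A,B,C) = (k + 2, k + 6, 1).
Need (k + 2)·f(k+1) − (k + 5)·f(k) = 1.
deg f ≤ 3 (via 1,1,0).
Coefficient equations give f(k) = k*(k**2 + 9*k + 26)/72.
Then R = B(k−1)f/C = k*(k + 5)*(k**2 + 9*k + 26)/72, so s_k = R(k)·t_k = 5*k*(k**2 + 9*k + 26)/(24*(k + 2)*(k + 3)*(k + 4)).
Δs = 15/(k**4 + 14*k**3 + 71*k**2 + 154*k + 120), as required.
s_(n+1) = 5*(n**3 + 12*n**2 + 47*n + 36)/(24*(n**3 + 12*n**2 + 47*n + 60)) and s_(0) = 0, so S(n) = 5*(n**3 + 12*n**2 + 47*n + 36)/(24*(n**3 + 12*n**2 + 47*n + 60)).

S(n) = \frac{5 \left(n^{3} + 12 n^{2} + 47 n + 36\right)}{24 \left(n^{3} + 12 n^{2} + 47 n + 60\right)}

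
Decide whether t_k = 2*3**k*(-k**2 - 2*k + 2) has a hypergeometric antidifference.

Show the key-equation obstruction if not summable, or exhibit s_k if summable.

Ratio r(k) = 3*(2*k + (k + 1)**2)/(k**2 + 2*k - 2).
Factor: A=3; B=1; C=k**2 + 2*k - 2.
f must satisfy (3)·f(k+1) − (1)·f(k) = k**2 + 2*k - 2.
From deg A=0, deg B=0, deg C=2: d=2.
Coefficient equations give f(k) = (k - 2)*(k + 1)/2.
Certificate R = B(k−1)f/C = (k - 2)*(k + 1)/(2*(k**2 + 2*k - 2)) gives s_k = 3**k*(-k**2 + k + 2).
s_(k+1) − s_k = 2*3**k*(-k**2 - 2*k + 2) = t_k.

Yes. s_k = 3**k*(-k**2 + k + 2).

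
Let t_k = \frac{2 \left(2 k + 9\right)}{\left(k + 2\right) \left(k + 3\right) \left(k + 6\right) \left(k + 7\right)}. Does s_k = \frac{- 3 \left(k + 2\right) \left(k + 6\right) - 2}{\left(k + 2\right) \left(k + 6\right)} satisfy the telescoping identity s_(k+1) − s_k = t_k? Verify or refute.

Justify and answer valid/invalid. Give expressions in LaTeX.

Valid — Δs_k = t_k.

s_(k+1) = (-3*(k + 3)*(k + 7) - 2)/((k + 3)*(k + 7))
s_(k+1) − s_k = 2*(2*k + 9)/(k**4 + 18*k**3 + 113*k**2 + 288*k + 252)
(s_(k+1) − s_k) − t_k = 0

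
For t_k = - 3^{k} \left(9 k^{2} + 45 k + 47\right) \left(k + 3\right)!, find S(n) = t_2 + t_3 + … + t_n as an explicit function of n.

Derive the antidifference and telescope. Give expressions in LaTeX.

Ratio r(k) = 3*(9*k**3 + 99*k**2 + 353*k + 404)/(9*k**2 + 45*k + 47).
So A=3*k + 12 and B=1, with C=k**2 + 5*k + 47/9.
Need (3*k + 12)·f(k+1) − (1)·f(k) = k**2 + 5*k + 47/9.
From deg A=1, deg B=0, deg C=2: d=1.
Coefficient equations give f(k) = (3*k + 1)/9.
Then R = B(k−1)f/C = (3*k + 1)/(9*k**2 + 45*k + 47), so s_k = R(k)·t_k = -3**k*(3*k + 1)*factorial(k + 3).
Δs = -3**k*(9*k**2 + 45*k + 47)*factorial(k + 3), as required.
Σ_(k=2)^n t_k = s_(n+1) − s_(2) = (-3**(n + 1)*(3*n + 4)*factorial(n + 4)) − (-7560), i.e. -9*3**n*n*factorial(n + 4) - 12*3**n*factorial(n + 4) + 7560.

S(n) = - 9 \cdot 3^{n} n \left(n + 4\right)! - 12 \cdot 3^{n} \left(n + 4\right)! + 7560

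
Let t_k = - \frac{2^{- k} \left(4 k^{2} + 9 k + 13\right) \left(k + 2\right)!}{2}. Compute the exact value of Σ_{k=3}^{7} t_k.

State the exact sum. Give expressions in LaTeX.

Step 1: r(k) = (k + 3)*(9*k + 4*(k + 1)**2 + 22)/(2*(4*k**2 + 9*k + 13)).
Normal form (A,B,C) = (k/2 + 3/2, 1, k**2 + 9*k/4 + 13/4).
Set up (k/2 + 3/2)·f(k+1) − (1)·f(k) − (k**2 + 9*k/4 + 13/4) = 0.
d = 1 from the (1,0,2) case.
Solving with deg f ≤ 1: f(k) = (4*k + 1)/2.
Then R = B(k−1)f/C = 2*(4*k + 1)/(4*k**2 + 9*k + 13), so s_k = R(k)·t_k = -(4*k + 1)*factorial(k + 2)/2**k.
s_(k+1) − s_k = -(4*k**2 + 9*k + 13)*factorial(k + 2)/(2*2**k) = t_k.
Evaluate s at k=8 and k=3: -467775 and -195; difference -467580.

Σ = -467580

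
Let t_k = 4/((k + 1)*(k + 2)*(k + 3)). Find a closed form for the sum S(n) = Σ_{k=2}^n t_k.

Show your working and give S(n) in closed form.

S(n) = (n**2 + 5*n - 6)/(6*(n**2 + 5*n + 6))

Step 1: r(k) = (k + 1)/(k + 4).
Gosper form: A/B · C(k+1)/C(k) with A=k + 1, B=k + 4, C=1.
Solve (k + 1)·f(k+1) − (k + 3)·f(k) = 1.
Degrees (1,1,0) ⇒ d ≤ 2.
Match coefficients ⇒ f(k) = k*(k + 3)/4.
Get s_k = R·t_k = k*(k + 3)/((k + 1)*(k + 2)) with R(k) = B(k−1)f(k)/C(k) = k*(k + 3)**2/4.
Δs = 4/(k**3 + 6*k**2 + 11*k + 6), as required.
Evaluate: s_(n+1) = (n**2 + 5*n + 4)/(n**2 + 5*n + 6); subtract s_(2) = 5/6 ⇒ S(n) = (n**2 + 5*n - 6)/(6*(n**2 + 5*n + 6)).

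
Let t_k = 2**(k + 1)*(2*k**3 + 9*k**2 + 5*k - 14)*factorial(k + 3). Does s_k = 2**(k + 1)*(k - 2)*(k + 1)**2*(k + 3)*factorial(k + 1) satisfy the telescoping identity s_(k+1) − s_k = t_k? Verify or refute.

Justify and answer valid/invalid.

Invalid: residual -2**(k + 1)*(2*k**4 + 13*k**3 + 22*k**2 - 3*k - 26)*factorial(k + 1) ≠ 0.

s_(k+1) = 2**(k + 2)*(k - 1)*(k + 2)**2*(k + 4)*factorial(k + 2)
s_(k+1) − s_k = 2**(k + 1)*(2*k**5 + 17*k**4 + 49*k**3 + 43*k**2 - 37*k - 58)*factorial(k + 1)
(s_(k+1) − s_k) − t_k = -2**(k + 1)*(2*k**4 + 13*k**3 + 22*k**2 - 3*k - 26)*factorial(k + 1)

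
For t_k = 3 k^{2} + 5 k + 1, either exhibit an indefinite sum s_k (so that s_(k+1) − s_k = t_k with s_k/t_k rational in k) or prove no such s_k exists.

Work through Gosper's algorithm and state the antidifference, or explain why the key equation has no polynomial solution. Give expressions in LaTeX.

s_k = k \left(k^{2} + k - 1\right)

t_(k+1)/t_k = (3*k**2 + 11*k + 9)/(3*k**2 + 5*k + 1).
So A=1 and B=1, with C=k**2 + 5*k/3 + 1/3.
Key eq: (1)·f(k+1) = (1)·f(k) + (k**2 + 5*k/3 + 1/3).
Bound: deg f ≤ 3.
Solve for f: f(k) = k*(k**2 + k - 1)/3 (degree 3 ≤ 3).
Then R = B(k−1)f/C = k*(k**2 + k - 1)/(3*k**2 + 5*k + 1), so s_k = R(k)·t_k = k*(k**2 + k - 1).
Verify: 3*k**2 + 5*k + 1 matches t_k.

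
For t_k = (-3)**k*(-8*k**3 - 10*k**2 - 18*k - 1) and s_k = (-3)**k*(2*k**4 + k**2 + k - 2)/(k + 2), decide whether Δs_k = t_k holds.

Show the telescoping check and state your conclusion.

s_(k+1) = (-3)**(k + 1)*(k + 2*(k + 1)**4 + (k + 1)**2 - 1)/(k + 3)
s_(k+1) − s_k = (-3)**k*(-8*k**5 - 42*k**4 - 88*k**3 - 115*k**2 - 73*k - 6)/(k**2 + 5*k + 6)
(s_(k+1) − s_k) − t_k = 4*(-3)**k*k*(2*k**3 + 7*k**2 + 9*k + 10)/(k**2 + 5*k + 6)

Invalid: residual 4*(-3)**k*k*(2*k**3 + 7*k**2 + 9*k + 10)/(k**2 + 5*k + 6) ≠ 0.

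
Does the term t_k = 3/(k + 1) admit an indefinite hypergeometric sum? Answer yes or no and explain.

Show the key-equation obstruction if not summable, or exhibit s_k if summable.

The ratio is (k + 1)/(k + 2).
Normal form (A,B,C) = (k + 1, k + 2, 1).
Key eq: (k + 1)·f(k+1) = (k + 1)·f(k) + (1).
d = 0 from the (1,1,0) case.
f = c0 ⇒ A·f(k+1) − B(k−1)·f(k) − C = -1. The system {-1 = 0} is inconsistent; no antidifference.

No — t_k has no hypergeometric antidifference.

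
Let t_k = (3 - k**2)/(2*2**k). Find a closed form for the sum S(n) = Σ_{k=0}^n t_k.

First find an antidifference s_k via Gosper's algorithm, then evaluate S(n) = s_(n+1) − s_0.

Compute t_(k+1)/t_k: get ((k + 1)**2 - 3)/(2*(k**2 - 3)).
Take A(k)=1/2, B(k)=1, C(k)=k**2 - 3.
Set up (1/2)·f(k+1) − (1)·f(k) − (k**2 - 3) = 0.
d = 2 from the (0,0,2) case.
Coefficient equations give f(k) = -2*k*(k + 2).
So s_k = (B(k−1)f/C)·t_k = (-2*k*(k + 2)/(k**2 - 3))·t_k = k*(k + 2)/2**k.
Check: Δs_k = (3 - k**2)/(2*2**k). ✓
s_(n+1) = 2**(-n - 1)*(n**2 + 4*n + 3) and s_(0) = 0, so S(n) = 2**(-n - 1)*(n**2 + 4*n + 3).

S(n) = 2**(-n - 1)*(n**2 + 4*n + 3)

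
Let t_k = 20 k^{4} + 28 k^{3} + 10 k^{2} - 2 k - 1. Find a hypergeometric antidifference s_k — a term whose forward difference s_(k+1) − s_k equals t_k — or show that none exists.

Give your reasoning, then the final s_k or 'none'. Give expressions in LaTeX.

s_k = k \left(4 k^{4} - 3 k^{3} - 4 k^{2} + k + 1\right)

r(k) = (20*k**4 + 108*k**3 + 214*k**2 + 182*k + 55)/(20*k**4 + 28*k**3 + 10*k**2 - 2*k - 1) after simplifying.
So A=1 and B=1, with C=k**4 + 7*k**3/5 + k**2/2 - k/10 - 1/20.
Solve (1)·f(k+1) − (1)·f(k) = k**4 + 7*k**3/5 + k**2/2 - k/10 - 1/20.
Degrees (0,0,4) ⇒ d ≤ 5.
Match coefficients ⇒ f(k) = k*(4*k**4 - 3*k**3 - 4*k**2 + k + 1)/20.
R(k) = B(k−1)·f(k)/C(k) = k*(4*k**4 - 3*k**3 - 4*k**2 + k + 1)/(20*k**4 + 28*k**3 + 10*k**2 - 2*k - 1); s_k = R·t_k = k*(4*k**4 - 3*k**3 - 4*k**2 + k + 1).
Δs = 20*k**4 + 28*k**3 + 10*k**2 - 2*k - 1, as required.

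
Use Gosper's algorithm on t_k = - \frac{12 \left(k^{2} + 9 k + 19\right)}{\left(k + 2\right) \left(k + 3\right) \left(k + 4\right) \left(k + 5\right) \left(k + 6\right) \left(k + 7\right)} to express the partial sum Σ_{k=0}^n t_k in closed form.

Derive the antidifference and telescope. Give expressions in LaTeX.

r(k) = (k + 2)*(9*k + (k + 1)**2 + 28)/((k + 8)*(k**2 + 9*k + 19)) after simplifying.
So A=k + 2 and B=k + 8, with C=k**2 + 9*k + 19.
Key eq: (k + 2)·f(k+1) = (k + 7)·f(k) + (k**2 + 9*k + 19).
Degrees (1,1,2) ⇒ d ≤ 5.
Match coefficients ⇒ f(k) = k*(k + 3)*(k + 5)*(k**2 + 12*k + 44)/144.
Then R = B(k−1)f/C = k*(k + 3)*(k + 5)*(k + 7)*(k**2 + 12*k + 44)/(144*(k**2 + 9*k + 19)), so s_k = R(k)·t_k = k*(-k**2 - 12*k - 44)/(12*(k**3 + 12*k**2 + 44*k + 48)).
Check: Δs_k = 12*(-k**2 - 9*k - 19)/(k**6 + 27*k**5 + 295*k**4 + 1665*k**3 + 5104*k**2 + 8028*k + 5040). ✓
s_(n+1) = (-n**3 - 15*n**2 - 71*n - 57)/(12*(n**3 + 15*n**2 + 71*n + 105)) and s_(0) = 0, so S(n) = (-n**3 - 15*n**2 - 71*n - 57)/(12*(n**3 + 15*n**2 + 71*n + 105)).

S(n) = \frac{- n^{3} - 15 n^{2} - 71 n - 57}{12 \left(n^{3} + 15 n^{2} + 71 n + 105\right)}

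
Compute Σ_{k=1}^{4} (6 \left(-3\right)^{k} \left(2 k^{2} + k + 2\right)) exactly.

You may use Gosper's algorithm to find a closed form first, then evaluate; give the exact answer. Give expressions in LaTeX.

Σ = 15300

Step 1: r(k) = 3*(-2*k**2 - 5*k - 5)/(2*k**2 + k + 2).
Take A(k)=-3, B(k)=1, C(k)=k**2 + k/2 + 1.
Key eq: (-3)·f(k+1) = (1)·f(k) + (k**2 + k/2 + 1).
From deg A=0, deg B=0, deg C=2: d=2.
Solving with deg f ≤ 2: f(k) = -(k**2 - k + 1)/4.
So s_k = (B(k−1)f/C)·t_k = (-(k**2 - k + 1)/(2*(2*k**2 + k + 2)))·t_k = (-3)**(k + 1)*(k**2 - k + 1).
Δs = 6*(-3)**k*(2*k**2 + k + 2), as required.
Sum = s_(5) − s_(1); s_(5) = 15309, s_(1) = 9 ⇒ 15300.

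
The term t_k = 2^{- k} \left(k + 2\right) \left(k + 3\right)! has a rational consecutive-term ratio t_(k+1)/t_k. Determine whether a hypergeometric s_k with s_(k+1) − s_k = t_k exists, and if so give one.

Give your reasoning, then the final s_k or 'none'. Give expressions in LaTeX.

Step 1: r(k) = (k + 3)*(k + 4)/(2*(k + 2)).
Normal form (A,B,C) = (k/2 + 2, 1, k + 2).
f must satisfy (k/2 + 2)·f(k+1) − (1)·f(k) = k + 2.
d = 0 from the (1,0,1) case.
A polynomial solution: f(k) = 2.
Get s_k = R·t_k = 2**(1 - k)*factorial(k + 3) with R(k) = B(k−1)f(k)/C(k) = 2/(k + 2).
Check: Δs_k = (k + 2)*factorial(k + 3)/2**k. ✓

s_k = 2^{1 - k} \left(k + 3\right)!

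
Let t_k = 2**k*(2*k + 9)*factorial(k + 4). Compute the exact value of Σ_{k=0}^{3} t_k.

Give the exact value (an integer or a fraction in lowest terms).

Σ = 645096

The ratio is 2*(k + 5)*(2*k + 11)/(2*k + 9).
Normal form (A,B,C) = (2*k + 10, 1, k + 9/2).
f must satisfy (2*k + 10)·f(k+1) − (1)·f(k) = k + 9/2.
From deg A=1, deg B=0, deg C=1: d=0.
Coefficient equations give f(k) = 1/2.
Certificate R = B(k−1)f/C = 1/(2*k + 9) gives s_k = 2**k*factorial(k + 4).
Check: Δs_k = 2**k*(2*k + 9)*factorial(k + 4). ✓
Sum = s_(4) − s_(0); s_(4) = 645120, s_(0) = 24 ⇒ 645096.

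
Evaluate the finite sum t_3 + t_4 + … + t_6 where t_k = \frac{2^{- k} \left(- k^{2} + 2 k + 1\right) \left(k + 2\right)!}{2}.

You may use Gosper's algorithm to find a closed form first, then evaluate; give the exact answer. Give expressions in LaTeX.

Σ = -8520

Ratio r(k) = (k + 3)*(2*k - (k + 1)**2 + 3)/(2*(-k**2 + 2*k + 1)).
Take A(k)=k/2 + 3/2, B(k)=1, C(k)=k**2 - 2*k - 1.
f must satisfy (k/2 + 3/2)·f(k+1) − (1)·f(k) = k**2 - 2*k - 1.
d = 1 from the (1,0,2) case.
A polynomial solution: f(k) = 2*(k - 4).
Certificate R = B(k−1)f/C = 2*(k - 4)/(k**2 - 2*k - 1) gives s_k = -(k - 4)*factorial(k + 2)/2**k.
Δs = (-k**2 + 2*k + 1)*factorial(k + 2)/(2*2**k), as required.
Telescoping: Σ = s_(7) − s_(3) = -8505 − (15) = -8520.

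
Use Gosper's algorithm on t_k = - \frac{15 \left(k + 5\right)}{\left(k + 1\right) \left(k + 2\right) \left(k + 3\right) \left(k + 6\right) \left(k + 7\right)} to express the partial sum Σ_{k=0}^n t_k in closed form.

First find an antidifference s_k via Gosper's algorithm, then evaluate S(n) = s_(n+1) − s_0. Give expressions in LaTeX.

Step 1: r(k) = (k + 1)*(k + 6)**2/((k + 4)*(k + 5)*(k + 8)).
Factor: A=k + 1; B=k + 8; C=k**3 + 14*k**2 + 65*k + 100.
f must satisfy (k + 1)·f(k+1) − (k + 7)·f(k) = k**3 + 14*k**2 + 65*k + 100.
deg f ≤ 6 (via 1,1,3).
Solve for f: f(k) = k*(k + 3)*(k + 4)**2*(k + 5)**2/36 (degree 6 ≤ 6).
Get s_k = R·t_k = 5*k*(-k**2 - 9*k - 20)/(12*(k**3 + 9*k**2 + 20*k + 12)) with R(k) = B(k−1)f(k)/C(k) = k*(k + 3)*(k + 4)*(k + 7)/36.
Δs = 15*(-k - 5)/(k**5 + 19*k**4 + 131*k**3 + 401*k**2 + 540*k + 252), as required.
Telescope: S(n) = s_(n+1) − s_(0) = 5*(-n**3 - 12*n**2 - 41*n - 30)/(12*(n**3 + 12*n**2 + 41*n + 42)) − (0) = 5*(-n**3 - 12*n**2 - 41*n - 30)/(12*(n**3 + 12*n**2 + 41*n + 42)).

S(n) = \frac{5 \left(- n^{3} - 12 n^{2} - 41 n - 30\right)}{12 \left(n^{3} + 12 n^{2} + 41 n + 42\right)}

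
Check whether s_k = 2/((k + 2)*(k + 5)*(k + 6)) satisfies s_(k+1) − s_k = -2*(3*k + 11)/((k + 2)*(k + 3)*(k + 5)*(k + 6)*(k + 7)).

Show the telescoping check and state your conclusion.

valid; difference matches t_k

s_(k+1) = 2/((k + 3)*(k + 6)*(k + 7))
s_(k+1) − s_k = 2*(-3*k - 11)/(k**5 + 23*k**4 + 203*k**3 + 853*k**2 + 1692*k + 1260)
(s_(k+1) − s_k) − t_k = 0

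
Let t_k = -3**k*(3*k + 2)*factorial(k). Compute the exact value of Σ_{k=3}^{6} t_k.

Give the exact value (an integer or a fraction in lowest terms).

The ratio is 3*(k + 1)*(3*k + 5)/(3*k + 2).
A = 3*k + 3, B = 1, C = k + 2/3.
Need (3*k + 3)·f(k+1) − (1)·f(k) = k + 2/3.
d = 0 from the (1,0,1) case.
Coefficient equations give f(k) = 1/3.
R(k) = B(k−1)·f(k)/C(k) = 1/(3*k + 2); s_k = R·t_k = -3**k*factorial(k).
s_(k+1) − s_k = -3**k*(3*k + 2)*factorial(k) = t_k.
Σ_(k=3)^(6) t_k = s_(7) − s_(3) = -11022480 − (-162) = -11022318.

Σ = -11022318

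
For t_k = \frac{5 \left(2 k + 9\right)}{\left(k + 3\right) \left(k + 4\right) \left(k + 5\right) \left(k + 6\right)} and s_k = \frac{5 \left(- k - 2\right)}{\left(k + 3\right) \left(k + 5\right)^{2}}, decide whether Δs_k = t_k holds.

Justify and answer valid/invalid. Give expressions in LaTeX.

s_(k+1) = 5*(-k - 3)/((k + 4)*(k + 6)**2)
s_(k+1) − s_k = 5*(2*k**3 + 22*k**2 + 72*k + 63)/(k**6 + 29*k**5 + 347*k**4 + 2191*k**3 + 7692*k**2 + 14220*k + 10800)
(s_(k+1) − s_k) − t_k = 15*(-3*k**2 - 29*k - 69)/(k**6 + 29*k**5 + 347*k**4 + 2191*k**3 + 7692*k**2 + 14220*k + 10800)

Invalid: residual \frac{15 \left(- 3 k^{2} - 29 k - 69\right)}{k^{6} + 29 k^{5} + 347 k^{4} + 2191 k^{3} + 7692 k^{2} + 14220 k + 10800} ≠ 0.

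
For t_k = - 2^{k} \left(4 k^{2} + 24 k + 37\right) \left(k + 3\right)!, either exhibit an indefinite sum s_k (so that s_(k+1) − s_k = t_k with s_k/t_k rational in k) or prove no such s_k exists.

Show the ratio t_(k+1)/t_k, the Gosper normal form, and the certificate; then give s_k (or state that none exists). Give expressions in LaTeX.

The ratio is 2*(4*k**3 + 48*k**2 + 193*k + 260)/(4*k**2 + 24*k + 37).
So A=2*k + 8 and B=1, with C=k**2 + 6*k + 37/4.
Key eq: (2*k + 8)·f(k+1) = (1)·f(k) + (k**2 + 6*k + 37/4).
From deg A=1, deg B=0, deg C=2: d=1.
Solve for f: f(k) = (2*k + 3)/4 (degree 1 ≤ 1).
So s_k = (B(k−1)f/C)·t_k = ((2*k + 3)/(4*k**2 + 24*k + 37))·t_k = -2**k*(2*k + 3)*factorial(k + 3).
Verify: -2**k*(4*k**2 + 24*k + 37)*factorial(k + 3) matches t_k.

s_k = - 2^{k} \left(2 k + 3\right) \left(k + 3\right)!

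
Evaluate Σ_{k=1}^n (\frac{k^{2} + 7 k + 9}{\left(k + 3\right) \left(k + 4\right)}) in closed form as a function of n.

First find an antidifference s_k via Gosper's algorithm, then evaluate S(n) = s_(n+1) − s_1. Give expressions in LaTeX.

The ratio is (k + 3)*(7*k + (k + 1)**2 + 16)/((k + 5)*(k**2 + 7*k + 9)).
Take A(k)=k + 3, B(k)=k + 5, C(k)=k**2 + 7*k + 9.
Set up (k + 3)·f(k+1) − (k + 4)·f(k) − (k**2 + 7*k + 9) = 0.
deg f ≤ 2 (via 1,1,2).
Solve for f: f(k) = k*(k + 2) (degree 2 ≤ 2).
Then R = B(k−1)f/C = k*(k + 2)*(k + 4)/(k**2 + 7*k + 9), so s_k = R(k)·t_k = k*(k + 2)/(k + 3).
Δs = (k**2 + 7*k + 9)/(k**2 + 7*k + 12), as required.
Σ_(k=1)^n t_k = s_(n+1) − s_(1) = ((n**2 + 4*n + 3)/(n + 4)) − (3/4), i.e. n*(4*n + 13)/(4*(n + 4)).

S(n) = \frac{n \left(4 n + 13\right)}{4 \left(n + 4\right)}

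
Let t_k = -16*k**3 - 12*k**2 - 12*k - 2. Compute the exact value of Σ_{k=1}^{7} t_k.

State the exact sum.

Σ = -14574

t_(k+1)/t_k = (8*k**3 + 30*k**2 + 42*k + 21)/(8*k**3 + 6*k**2 + 6*k + 1).
Gosper form: A/B · C(k+1)/C(k) with A=1, B=1, C=k**3 + 3*k**2/4 + 3*k/4 + 1/8.
Key eq: (1)·f(k+1) = (1)·f(k) + (k**3 + 3*k**2/4 + 3*k/4 + 1/8).
Degrees (0,0,3) ⇒ d ≤ 4.
Solving with deg f ≤ 4: f(k) = k*(2*k**3 - 2*k**2 + 2*k - 1)/8.
R(k) = B(k−1)·f(k)/C(k) = k*(2*k**3 - 2*k**2 + 2*k - 1)/(8*k**3 + 6*k**2 + 6*k + 1); s_k = R·t_k = 2*k*(-2*k**3 + 2*k**2 - 2*k + 1).
s_(k+1) − s_k = -16*k**3 - 12*k**2 - 12*k - 2 = t_k.
Telescoping: Σ = s_(8) − s_(1) = -14576 − (-2) = -14574.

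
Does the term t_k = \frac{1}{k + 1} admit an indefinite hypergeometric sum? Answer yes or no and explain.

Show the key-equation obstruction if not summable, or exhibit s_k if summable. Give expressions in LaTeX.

Ratio r(k) = (k + 1)/(k + 2).
Factor: A=k + 1; B=k + 2; C=1.
Solve (k + 1)·f(k+1) − (k + 1)·f(k) = 1.
Degrees (1,1,0) ⇒ d ≤ 0.
Put f(k) = c0: A·f(k+1) − B(k−1)·f(k) − C = -1; need -1 = 0 — inconsistent ⇒ no f, not summable.

No — the linear system for f has no solution.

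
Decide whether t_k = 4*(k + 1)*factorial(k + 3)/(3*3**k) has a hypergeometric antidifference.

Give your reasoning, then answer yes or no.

Step 1: r(k) = (k + 2)*(k + 4)/(3*(k + 1)).
Factor: A=k/3 + 4/3; B=1; C=k + 1.
Solve (k/3 + 4/3)·f(k+1) − (1)·f(k) = k + 1.
d = 0 from the (1,0,1) case.
Solve for f: f(k) = 3 (degree 0 ≤ 0).
So s_k = (B(k−1)f/C)·t_k = (3/(k + 1))·t_k = 4*factorial(k + 3)/3**k.
Verify: 4*(k + 1)*factorial(k + 3)/(3*3**k) matches t_k.

Yes. s_k = 4*factorial(k + 3)/3**k.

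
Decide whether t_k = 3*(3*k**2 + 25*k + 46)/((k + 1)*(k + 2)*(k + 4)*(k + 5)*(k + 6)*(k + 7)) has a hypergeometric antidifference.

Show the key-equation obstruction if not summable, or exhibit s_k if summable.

r(k) = (k + 1)*(k + 4)*(25*k + 3*(k + 1)**2 + 71)/((k + 3)*(k + 8)*(3*k**2 + 25*k + 46)) after simplifying.
Gosper form: A/B · C(k+1)/C(k) with A=k + 1, B=k + 8, C=k**3 + 34*k**2/3 + 121*k/3 + 46.
f must satisfy (k + 1)·f(k+1) − (k + 7)·f(k) = k**3 + 34*k**2/3 + 121*k/3 + 46.
Bound: deg f ≤ 6.
Match coefficients ⇒ f(k) = k*(k + 2)*(k + 3)*(k + 5)*(k**2 + 11*k + 34)/72.
Certificate R = B(k−1)f/C = k*(k + 2)*(k + 5)*(k + 7)*(k**2 + 11*k + 34)/(24*(3*k**2 + 25*k + 46)) gives s_k = k*(k**2 + 11*k + 34)/(8*(k**3 + 11*k**2 + 34*k + 24)).
Δs = 3*(3*k**2 + 25*k + 46)/(k**6 + 25*k**5 + 247*k**4 + 1219*k**3 + 3112*k**2 + 3796*k + 1680), as required.

Yes. s_k = k*(k**2 + 11*k + 34)/(8*(k**3 + 11*k**2 + 34*k + 24)).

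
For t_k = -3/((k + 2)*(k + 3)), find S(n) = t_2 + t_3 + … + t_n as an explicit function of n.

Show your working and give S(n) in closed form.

S(n) = 3*(1 - n)/(4*(n + 3))

The ratio is (k + 2)/(k + 4).
Normal form (A,B,C) = (k + 2, k + 4, 1).
Need (k + 2)·f(k+1) − (k + 3)·f(k) = 1.
deg f ≤ 1 (via 1,1,0).
A polynomial solution: f(k) = k/2.
Get s_k = R·t_k = -3*k/(2*k + 4) with R(k) = B(k−1)f(k)/C(k) = k*(k + 3)/2.
Verify: -3/(k**2 + 5*k + 6) matches t_k.
Telescope: S(n) = s_(n+1) − s_(2) = 3*(-n - 1)/(2*(n + 3)) − (-3/4) = 3*(1 - n)/(4*(n + 3)).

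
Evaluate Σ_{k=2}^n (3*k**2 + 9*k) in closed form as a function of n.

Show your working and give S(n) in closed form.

S(n) = n**3 + 6*n**2 + 5*n - 12

Compute t_(k+1)/t_k: get (k**2 + 5*k + 4)/(k*(k + 3)).
So A=1 and B=1, with C=k**2 + 3*k.
Set up (1)·f(k+1) − (1)·f(k) − (k**2 + 3*k) = 0.
Degrees (0,0,2) ⇒ d ≤ 3.
Solving with deg f ≤ 3: f(k) = k*(k - 1)*(k + 4)/3.
Then R = B(k−1)f/C = (k - 1)*(k + 4)/(3*(k + 3)), so s_k = R(k)·t_k = k*(k**2 + 3*k - 4).
Check: Δs_k = 3*k*(k + 3). ✓
s_(n+1) = n*(n**2 + 6*n + 5) and s_(2) = 12, so S(n) = n**3 + 6*n**2 + 5*n - 12.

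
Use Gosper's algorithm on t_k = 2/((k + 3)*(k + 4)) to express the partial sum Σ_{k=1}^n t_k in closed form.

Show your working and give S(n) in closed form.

S(n) = n/(2*(n + 4))

Ratio r(k) = (k + 3)/(k + 5).
Normal form (A,B,C) = (k + 3, k + 5, 1).
Set up (k + 3)·f(k+1) − (k + 4)·f(k) − (1) = 0.
From deg A=1, deg B=1, deg C=0: d=1.
Solving with deg f ≤ 1: f(k) = k/3.
Certificate R = B(k−1)f/C = k*(k + 4)/3 gives s_k = 2*k/(3*(k + 3)).
Δs = 2/(k**2 + 7*k + 12), as required.
Evaluate: s_(n+1) = 2*(n + 1)/(3*(n + 4)); subtract s_(1) = 1/6 ⇒ S(n) = n/(2*(n + 4)).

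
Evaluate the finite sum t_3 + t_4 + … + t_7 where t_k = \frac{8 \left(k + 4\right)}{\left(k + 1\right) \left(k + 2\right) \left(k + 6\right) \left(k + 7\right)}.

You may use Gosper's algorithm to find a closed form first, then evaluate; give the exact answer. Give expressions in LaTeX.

Ratio r(k) = (k + 1)*(k + 5)*(k + 6)/((k + 3)*(k + 4)*(k + 8)).
Take A(k)=k + 1, B(k)=k + 8, C(k)=k**4 + 16*k**3 + 95*k**2 + 248*k + 240.
Solve (k + 1)·f(k+1) − (k + 7)·f(k) = k**4 + 16*k**3 + 95*k**2 + 248*k + 240.
From deg A=1, deg B=1, deg C=4: d=6.
Match coefficients ⇒ f(k) = k*(k + 2)*(k + 3)*(k + 4)*(k + 5)*(k + 7)/12.
So s_k = (B(k−1)f/C)·t_k = (k*(k + 2)*(k + 7)**2/(12*(k + 4)))·t_k = 2*k*(k + 7)/(3*(k**2 + 7*k + 6)).
Check: Δs_k = 8*(k + 4)/(k**4 + 16*k**3 + 83*k**2 + 152*k + 84). ✓
Evaluate s at k=8 and k=3: 40/63 and 5/9; difference 5/63.

Σ = 5/63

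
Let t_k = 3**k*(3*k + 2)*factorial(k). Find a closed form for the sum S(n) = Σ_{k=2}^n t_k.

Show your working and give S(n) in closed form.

Step 1: r(k) = 3*(k + 1)*(3*k + 5)/(3*k + 2).
Gosper form: A/B · C(k+1)/C(k) with A=3*k + 3, B=1, C=k + 2/3.
f must satisfy (3*k + 3)·f(k+1) − (1)·f(k) = k + 2/3.
From deg A=1, deg B=0, deg C=1: d=0.
Solving with deg f ≤ 0: f(k) = 1/3.
Then R = B(k−1)f/C = 1/(3*k + 2), so s_k = R(k)·t_k = 3**k*factorial(k).
Verify: 3**k*(3*k + 2)*factorial(k) matches t_k.
Telescope: S(n) = s_(n+1) − s_(2) = 3**(n + 1)*factorial(n + 1) − (18) = 3*3**n*factorial(n + 1) - 18.

S(n) = 3*3**n*factorial(n + 1) - 18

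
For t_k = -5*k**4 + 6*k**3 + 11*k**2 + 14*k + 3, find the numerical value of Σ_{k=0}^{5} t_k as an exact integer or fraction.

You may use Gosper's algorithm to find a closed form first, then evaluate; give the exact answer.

t_(k+1)/t_k = (5*k**4 + 14*k**3 + k**2 - 34*k - 29)/(5*k**4 - 6*k**3 - 11*k**2 - 14*k - 3).
So A=1 and B=1, with C=k**4 - 6*k**3/5 - 11*k**2/5 - 14*k/5 - 3/5.
Need (1)·f(k+1) − (1)·f(k) = k**4 - 6*k**3/5 - 11*k**2/5 - 14*k/5 - 3/5.
From deg A=0, deg B=0, deg C=4: d=5.
Solving with deg f ≤ 5: f(k) = k*(k**4 - 4*k**3 + k**2 - 3*k + 2)/5.
Get s_k = R·t_k = k*(-k**4 + 4*k**3 - k**2 + 3*k - 2) with R(k) = B(k−1)f(k)/C(k) = k*(k**4 - 4*k**3 + k**2 - 3*k + 2)/(5*k**4 - 6*k**3 - 11*k**2 - 14*k - 3).
Verify: -5*k**4 + 6*k**3 + 11*k**2 + 14*k + 3 matches t_k.
Σ_(k=0)^(5) t_k = s_(6) − s_(0) = -2712 − (0) = -2712.

Σ = -2712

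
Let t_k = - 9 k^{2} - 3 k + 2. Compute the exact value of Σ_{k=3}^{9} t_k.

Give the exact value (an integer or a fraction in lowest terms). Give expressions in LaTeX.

Step 1: r(k) = (3*k + 5)/(3*k - 1).
Normal form (A,B,C) = (1, 1, k**2 + k/3 - 2/9).
Need (1)·f(k+1) − (1)·f(k) = k**2 + k/3 - 2/9.
d = 3 from the (0,0,2) case.
Coefficient equations give f(k) = k*(3*k**2 - 3*k - 2)/9.
R(k) = B(k−1)·f(k)/C(k) = k*(3*k**2 - 3*k - 2)/((3*k - 1)*(3*k + 2)); s_k = R·t_k = k*(-3*k**2 + 3*k + 2).
Check: Δs_k = -9*k**2 - 3*k + 2. ✓
Evaluate s at k=10 and k=3: -2680 and -48; difference -2632.

Σ = -2632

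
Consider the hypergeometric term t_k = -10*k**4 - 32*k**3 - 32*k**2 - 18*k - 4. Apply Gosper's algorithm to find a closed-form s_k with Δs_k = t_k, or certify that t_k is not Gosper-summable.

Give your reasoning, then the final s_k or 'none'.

s_k = k**2*(-2*k**3 - 3*k**2 + 2*k - 1)

t_(k+1)/t_k = (5*k**4 + 36*k**3 + 94*k**2 + 109*k + 48)/(5*k**4 + 16*k**3 + 16*k**2 + 9*k + 2).
A = 1, B = 1, C = k**4 + 16*k**3/5 + 16*k**2/5 + 9*k/5 + 2/5.
Need (1)·f(k+1) − (1)·f(k) = k**4 + 16*k**3/5 + 16*k**2/5 + 9*k/5 + 2/5.
From deg A=0, deg B=0, deg C=4: d=5.
Match coefficients ⇒ f(k) = k**2*(2*k**3 + 3*k**2 - 2*k + 1)/10.
R(k) = B(k−1)·f(k)/C(k) = k**2*(2*k**3 + 3*k**2 - 2*k + 1)/(2*(k + 2)*(5*k**3 + 6*k**2 + 4*k + 1)); s_k = R·t_k = k**2*(-2*k**3 - 3*k**2 + 2*k - 1).
s_(k+1) − s_k = -10*k**4 - 32*k**3 - 32*k**2 - 18*k - 4 = t_k.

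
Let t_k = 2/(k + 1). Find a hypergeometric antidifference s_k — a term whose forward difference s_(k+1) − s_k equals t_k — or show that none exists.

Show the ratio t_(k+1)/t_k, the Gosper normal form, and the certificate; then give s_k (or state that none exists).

Compute t_(k+1)/t_k: get (k + 1)/(k + 2).
Gosper form: A/B · C(k+1)/C(k) with A=k + 1, B=k + 2, C=1.
Solve (k + 1)·f(k+1) − (k + 1)·f(k) = 1.
Degrees (1,1,0) ⇒ d ≤ 0.
Generic f = c0 gives residual -1; -1 = 0 cannot hold, so t_k is not Gosper-summable.

no hypergeometric antidifference exists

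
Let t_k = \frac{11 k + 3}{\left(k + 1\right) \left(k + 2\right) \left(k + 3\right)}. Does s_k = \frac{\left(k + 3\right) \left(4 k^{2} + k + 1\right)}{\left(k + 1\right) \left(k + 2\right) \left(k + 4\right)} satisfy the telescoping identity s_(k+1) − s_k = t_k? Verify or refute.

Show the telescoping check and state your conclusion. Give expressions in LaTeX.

s_(k+1) = (k + 4)*(k + 4*(k + 1)**2 + 2)/((k + 2)*(k + 3)*(k + 5))
s_(k+1) − s_k = (15*k**3 + 104*k**2 + 204*k + 51)/(k**5 + 15*k**4 + 85*k**3 + 225*k**2 + 274*k + 120)
(s_(k+1) − s_k) − t_k = (4*k**3 + 2*k**2 - 43*k - 9)/(k**5 + 15*k**4 + 85*k**3 + 225*k**2 + 274*k + 120)

Invalid: residual \frac{4 k^{3} + 2 k^{2} - 43 k - 9}{k^{5} + 15 k^{4} + 85 k^{3} + 225 k^{2} + 274 k + 120} ≠ 0.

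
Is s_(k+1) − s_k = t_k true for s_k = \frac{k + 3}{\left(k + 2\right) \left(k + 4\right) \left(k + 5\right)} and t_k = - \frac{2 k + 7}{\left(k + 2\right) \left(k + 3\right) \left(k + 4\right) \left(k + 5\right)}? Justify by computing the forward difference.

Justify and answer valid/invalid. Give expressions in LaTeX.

Invalid: residual \frac{2 \left(3 k + 10\right)}{k^{5} + 20 k^{4} + 155 k^{3} + 580 k^{2} + 1044 k + 720} ≠ 0.

s_(k+1) = (k + 4)/((k + 3)*(k + 5)*(k + 6))
s_(k+1) − s_k = ((k + 2)*(k + 4)**2 - (k + 3)**2*(k + 6))/((k + 2)*(k + 3)*(k + 4)*(k + 5)*(k + 6))
(s_(k+1) − s_k) − t_k = 2*(3*k + 10)/(k**5 + 20*k**4 + 155*k**3 + 580*k**2 + 1044*k + 720)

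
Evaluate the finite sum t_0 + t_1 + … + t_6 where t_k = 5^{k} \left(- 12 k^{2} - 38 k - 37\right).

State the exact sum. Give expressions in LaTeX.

Ratio r(k) = 5*(12*k**2 + 62*k + 87)/(12*k**2 + 38*k + 37).
Take A(k)=5, B(k)=1, C(k)=k**2 + 19*k/6 + 37/12.
Need (5)·f(k+1) − (1)·f(k) = k**2 + 19*k/6 + 37/12.
Degrees (0,0,2) ⇒ d ≤ 2.
Solving with deg f ≤ 2: f(k) = (3*k**2 + 2*k + 3)/12.
R(k) = B(k−1)·f(k)/C(k) = (3*k**2 + 2*k + 3)/(12*k**2 + 38*k + 37); s_k = R·t_k = 5**k*(-3*k**2 - 2*k - 3).
Verify: 5**k*(-12*k**2 - 38*k - 37) matches t_k.
Evaluate s at k=7 and k=0: -12812500 and -3; difference -12812497.

Σ = -12812497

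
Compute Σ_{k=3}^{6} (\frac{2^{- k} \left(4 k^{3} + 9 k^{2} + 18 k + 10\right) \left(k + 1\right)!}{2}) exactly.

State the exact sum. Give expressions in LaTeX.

t_(k+1)/t_k = (4*k**4 + 29*k**3 + 90*k**2 + 137*k + 82)/(2*(4*k**3 + 9*k**2 + 18*k + 10)).
Take A(k)=k/2 + 1, B(k)=1, C(k)=k**3 + 9*k**2/4 + 9*k/2 + 5/2.
Key eq: (k/2 + 1)·f(k+1) = (1)·f(k) + (k**3 + 9*k**2/4 + 9*k/2 + 5/2).
deg f ≤ 2 (via 1,0,3).
Coefficient equations give f(k) = (k + 1)*(4*k - 3)/2.
Then R = B(k−1)f/C = 2*(k + 1)*(4*k - 3)/(4*k**3 + 9*k**2 + 18*k + 10), so s_k = R(k)·t_k = (k + 1)*(4*k - 3)*factorial(k + 1)/2**k.
Δs = (4*k**3 + 9*k**2 + 18*k + 10)*factorial(k + 1)/(2*2**k), as required.
Telescoping: Σ = s_(7) − s_(3) = 63000 − (108) = 62892.

Σ = 62892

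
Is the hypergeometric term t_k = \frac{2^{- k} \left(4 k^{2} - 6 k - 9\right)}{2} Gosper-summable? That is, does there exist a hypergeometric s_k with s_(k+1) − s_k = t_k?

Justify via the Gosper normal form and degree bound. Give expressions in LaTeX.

Yes. s_k = 2^{- k} \left(- 4 k^{2} - 2 k + 3\right).

Ratio r(k) = (4*k**2 + 2*k - 11)/(2*(4*k**2 - 6*k - 9)).
Factor: A=1/2; B=1; C=k**2 - 3*k/2 - 9/4.
Set up (1/2)·f(k+1) − (1)·f(k) − (k**2 - 3*k/2 - 9/4) = 0.
deg f ≤ 2 (via 0,0,2).
Solve for f: f(k) = -(4*k**2 + 2*k - 3)/2 (degree 2 ≤ 2).
Get s_k = R·t_k = (-4*k**2 - 2*k + 3)/2**k with R(k) = B(k−1)f(k)/C(k) = -2*(4*k**2 + 2*k - 3)/(4*k**2 - 6*k - 9).
Check: Δs_k = (4*k**2 - 6*k - 9)/(2*2**k). ✓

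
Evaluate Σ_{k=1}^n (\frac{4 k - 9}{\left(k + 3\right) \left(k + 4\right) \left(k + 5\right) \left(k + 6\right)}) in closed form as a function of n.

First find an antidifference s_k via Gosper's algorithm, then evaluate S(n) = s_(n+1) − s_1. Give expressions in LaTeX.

The ratio is (k + 3)*(4*k - 5)/((k + 7)*(4*k - 9)).
Take A(k)=k + 3, B(k)=k + 7, C(k)=k - 9/4.
Need (k + 3)·f(k+1) − (k + 6)·f(k) = k - 9/4.
From deg A=1, deg B=1, deg C=1: d=3.
Coefficient equations give f(k) = -k*(k**2 + 12*k + 167)/240.
So s_k = (B(k−1)f/C)·t_k = (-k*(k + 6)*(k**2 + 12*k + 167)/(60*(4*k - 9)))·t_k = k*(-k**2 - 12*k - 167)/(60*(k + 3)*(k + 4)*(k + 5)).
Check: Δs_k = (4*k - 9)/(k**4 + 18*k**3 + 119*k**2 + 342*k + 360). ✓
Telescope: S(n) = s_(n+1) − s_(1) = (-n**3 - 15*n**2 - 194*n - 180)/(60*(n**3 + 15*n**2 + 74*n + 120)) − (-1/40) = n*(n**2 + 15*n - 166)/(120*(n**3 + 15*n**2 + 74*n + 120)).

S(n) = \frac{n \left(n^{2} + 15 n - 166\right)}{120 \left(n^{3} + 15 n^{2} + 74 n + 120\right)}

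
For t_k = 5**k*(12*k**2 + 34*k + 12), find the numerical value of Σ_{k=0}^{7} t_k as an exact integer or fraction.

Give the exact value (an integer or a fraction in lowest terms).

Σ = 77343752

The ratio is 5*(6*k**2 + 29*k + 29)/(6*k**2 + 17*k + 6).
Factor: A=5; B=1; C=k**2 + 17*k/6 + 1.
Need (5)·f(k+1) − (1)·f(k) = k**2 + 17*k/6 + 1.
Degrees (0,0,2) ⇒ d ≤ 2.
Solving with deg f ≤ 2: f(k) = (k + 1)*(3*k - 2)/12.
Certificate R = B(k−1)f/C = (k + 1)*(3*k - 2)/(2*(6*k**2 + 17*k + 6)) gives s_k = 5**k*(3*k**2 + k - 2).
s_(k+1) − s_k = 5**k*(12*k**2 + 34*k + 12) = t_k.
Evaluate s at k=8 and k=0: 77343750 and -2; difference 77343752.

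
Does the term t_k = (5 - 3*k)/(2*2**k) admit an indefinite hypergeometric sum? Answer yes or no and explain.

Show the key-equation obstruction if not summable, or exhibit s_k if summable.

Step 1: r(k) = (3*k - 2)/(2*(3*k - 5)).
Factor: A=1/2; B=1; C=k - 5/3.
Set up (1/2)·f(k+1) − (1)·f(k) − (k - 5/3) = 0.
Bound: deg f ≤ 1.
Coefficient equations give f(k) = -2*(3*k - 2)/3.
Certificate R = B(k−1)f/C = -2*(3*k - 2)/(3*k - 5) gives s_k = (3*k - 2)/2**k.
Verify: (5 - 3*k)/(2*2**k) matches t_k.

Yes. s_k = (3*k - 2)/2**k.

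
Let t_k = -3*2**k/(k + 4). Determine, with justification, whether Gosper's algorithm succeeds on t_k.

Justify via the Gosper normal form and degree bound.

r(k) = 2*(k + 4)/(k + 5) after simplifying.
A = 2*k + 8, B = k + 5, C = 1.
Solve (2*k + 8)·f(k+1) − (k + 4)·f(k) = 1.
d = -1 from the (1,1,0) case.
Bound -1 < 0, so the key equation has no polynomial solution.

No — t_k has no hypergeometric antidifference.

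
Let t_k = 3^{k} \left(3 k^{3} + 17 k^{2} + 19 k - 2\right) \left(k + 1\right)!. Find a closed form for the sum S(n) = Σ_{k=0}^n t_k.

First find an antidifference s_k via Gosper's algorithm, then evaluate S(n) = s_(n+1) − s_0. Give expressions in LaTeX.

S(n) = 3 \cdot 3^{n} n^{4} n! + 21 \cdot 3^{n} n^{3} n! + 39 \cdot 3^{n} n^{2} n! + 15 \cdot 3^{n} n n! - 6 \cdot 3^{n} n! + 4

Ratio r(k) = 3*(3*k**4 + 32*k**3 + 114*k**2 + 161*k + 74)/(3*k**3 + 17*k**2 + 19*k - 2).
Gosper form: A/B · C(k+1)/C(k) with A=3*k + 6, B=1, C=k**3 + 17*k**2/3 + 19*k/3 - 2/3.
Set up (3*k + 6)·f(k+1) − (1)·f(k) − (k**3 + 17*k**2/3 + 19*k/3 - 2/3) = 0.
From deg A=1, deg B=0, deg C=3: d=2.
Solving with deg f ≤ 2: f(k) = (k**2 + 2*k - 4)/3.
R(k) = B(k−1)·f(k)/C(k) = (k**2 + 2*k - 4)/(3*k**3 + 17*k**2 + 19*k - 2); s_k = R·t_k = 3**k*(k**2 + 2*k - 4)*factorial(k + 1).
s_(k+1) − s_k = 3**k*(3*k**3 + 17*k**2 + 19*k - 2)*factorial(k + 1) = t_k.
s_(n+1) = 3**(n + 1)*(n**2 + 4*n - 1)*factorial(n + 2) and s_(0) = -4, so S(n) = 3*3**n*n**4*factorial(n) + 21*3**n*n**3*factorial(n) + 39*3**n*n**2*factorial(n) + 15*3**n*n*factorial(n) - 6*3**n*factorial(n) + 4.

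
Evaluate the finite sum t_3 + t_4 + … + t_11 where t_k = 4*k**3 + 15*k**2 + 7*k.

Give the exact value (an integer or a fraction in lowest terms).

Σ = 25344

Compute t_(k+1)/t_k: get (4*k**3 + 27*k**2 + 49*k + 26)/(k*(4*k**2 + 15*k + 7)).
Normal form (A,B,C) = (1, 1, k**3 + 15*k**2/4 + 7*k/4).
Solve (1)·f(k+1) − (1)·f(k) = k**3 + 15*k**2/4 + 7*k/4.
deg f ≤ 4 (via 0,0,3).
A polynomial solution: f(k) = k*(k - 1)*(k**2 + 4*k + 1)/4.
So s_k = (B(k−1)f/C)·t_k = ((k - 1)*(k**2 + 4*k + 1)/(4*k**2 + 15*k + 7))·t_k = k*(k**3 + 3*k**2 - 3*k - 1).
Δs = k*(4*k**2 + 15*k + 7), as required.
Evaluate s at k=12 and k=3: 25476 and 132; difference 25344.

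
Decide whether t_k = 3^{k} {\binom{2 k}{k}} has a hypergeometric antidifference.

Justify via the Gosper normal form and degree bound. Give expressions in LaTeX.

No. Not Gosper-summable.

Ratio r(k) = 6*(2*k + 1)/(k + 1).
Gosper form: A/B · C(k+1)/C(k) with A=12*k + 6, B=k + 1, C=1.
Need (12*k + 6)·f(k+1) − (k)·f(k) = 1.
From deg A=1, deg B=1, deg C=0: d=-1.
deg f ≤ -1 is impossible — no certificate.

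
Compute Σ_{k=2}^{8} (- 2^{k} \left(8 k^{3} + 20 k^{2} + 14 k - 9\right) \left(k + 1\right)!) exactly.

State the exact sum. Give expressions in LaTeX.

Σ = -529514495880

r(k) = 2*(8*k**4 + 60*k**3 + 166*k**2 + 189*k + 66)/(8*k**3 + 20*k**2 + 14*k - 9) after simplifying.
A = 2*k + 4, B = 1, C = k**3 + 5*k**2/2 + 7*k/4 - 9/8.
Solve (2*k + 4)·f(k+1) − (1)·f(k) = k**3 + 5*k**2/2 + 7*k/4 - 9/8.
Bound: deg f ≤ 2.
Coefficient equations give f(k) = (2*k - 3)*(2*k + 1)/8.
Certificate R = B(k−1)f/C = (2*k - 3)*(2*k + 1)/(8*k**3 + 20*k**2 + 14*k - 9) gives s_k = -2**k*(2*k - 3)*(2*k + 1)*factorial(k + 1).
s_(k+1) − s_k = -2**k*(8*k**3 + 20*k**2 + 14*k - 9)*factorial(k + 1) = t_k.
Evaluate s at k=9 and k=2: -529514496000 and -120; difference -529514495880.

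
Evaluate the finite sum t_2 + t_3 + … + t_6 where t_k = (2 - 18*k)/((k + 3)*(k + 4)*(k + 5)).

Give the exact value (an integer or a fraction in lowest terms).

Ratio r(k) = (k + 3)*(9*k + 8)/((k + 6)*(9*k - 1)).
Gosper form: A/B · C(k+1)/C(k) with A=k + 3, B=k + 6, C=k - 1/9.
Set up (k + 3)·f(k+1) − (k + 5)·f(k) − (k - 1/9) = 0.
d = 2 from the (1,1,1) case.
Solve for f: f(k) = k*(13*k - 17)/108 (degree 2 ≤ 2).
Get s_k = R·t_k = -k*(13*k - 17)/(6*(k + 3)*(k + 4)) with R(k) = B(k−1)f(k)/C(k) = k*(k + 5)*(13*k - 17)/(12*(9*k - 1)).
Check: Δs_k = 2*(1 - 9*k)/(k**3 + 12*k**2 + 47*k + 60). ✓
Telescoping: Σ = s_(7) − s_(2) = -259/330 − (-1/10) = -113/165.

Σ = -113/165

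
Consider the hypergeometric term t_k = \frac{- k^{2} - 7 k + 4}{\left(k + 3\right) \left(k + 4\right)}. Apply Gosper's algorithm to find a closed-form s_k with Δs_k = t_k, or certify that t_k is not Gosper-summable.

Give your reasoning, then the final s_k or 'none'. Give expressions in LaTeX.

s_k = \frac{k \left(7 - 3 k\right)}{3 \left(k + 3\right)}

The ratio is (k + 3)*(7*k + (k + 1)**2 + 3)/((k + 5)*(k**2 + 7*k - 4)).
So A=k + 3 and B=k + 5, with C=k**2 + 7*k - 4.
f must satisfy (k + 3)·f(k+1) − (k + 4)·f(k) = k**2 + 7*k - 4.
deg f ≤ 2 (via 1,1,2).
A polynomial solution: f(k) = k*(3*k - 7)/3.
Get s_k = R·t_k = k*(7 - 3*k)/(3*(k + 3)) with R(k) = B(k−1)f(k)/C(k) = k*(k + 4)*(3*k - 7)/(3*(k**2 + 7*k - 4)).
Δs = (-k**2 - 7*k + 4)/(k**2 + 7*k + 12), as required.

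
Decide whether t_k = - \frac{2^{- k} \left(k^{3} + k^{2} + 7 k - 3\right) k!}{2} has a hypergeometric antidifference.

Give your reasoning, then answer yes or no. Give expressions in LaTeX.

Yes. s_k = - 2^{- k} \left(k^{2} + 4\right) k!.

Step 1: r(k) = (k + 1)*(7*k + (k + 1)**3 + (k + 1)**2 + 4)/(2*(k**3 + k**2 + 7*k - 3)).
Factor: A=k/2 + 1/2; B=1; C=k**3 + k**2 + 7*k - 3.
Solve (k/2 + 1/2)·f(k+1) − (1)·f(k) = k**3 + k**2 + 7*k - 3.
deg f ≤ 2 (via 1,0,3).
A polynomial solution: f(k) = 2*(k**2 + 4).
Get s_k = R·t_k = -(k**2 + 4)*factorial(k)/2**k with R(k) = B(k−1)f(k)/C(k) = 2*(k**2 + 4)/(k**3 + k**2 + 7*k - 3).
Δs = -(k**3 + k**2 + 7*k - 3)*factorial(k)/(2*2**k), as required.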